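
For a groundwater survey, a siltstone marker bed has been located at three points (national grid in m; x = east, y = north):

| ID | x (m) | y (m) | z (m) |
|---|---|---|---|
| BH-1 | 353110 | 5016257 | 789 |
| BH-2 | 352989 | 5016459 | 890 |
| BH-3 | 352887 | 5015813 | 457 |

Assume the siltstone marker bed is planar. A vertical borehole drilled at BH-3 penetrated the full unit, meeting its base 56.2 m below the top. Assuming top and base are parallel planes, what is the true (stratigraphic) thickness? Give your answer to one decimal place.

Two edge vectors: BH-1→BH-2 = (-121, 202, 101), BH-1→BH-3 = (-223, -444, -332).
Normal n = (BH-1→BH-2) × (BH-1→BH-3) = (-22220, -62695, 98770).
So ∂z/∂x = −n_x/n_z = 0.22497 and ∂z/∂y = −n_y/n_z = 0.63476.
|∇z| = √(a²+b²) = 0.67344, so dip δ = arctan(0.67344) = 33.96°.
True thickness = vertical thickness × cos δ = 56.2 × cos 33.96° = 46.6 m.

46.6 m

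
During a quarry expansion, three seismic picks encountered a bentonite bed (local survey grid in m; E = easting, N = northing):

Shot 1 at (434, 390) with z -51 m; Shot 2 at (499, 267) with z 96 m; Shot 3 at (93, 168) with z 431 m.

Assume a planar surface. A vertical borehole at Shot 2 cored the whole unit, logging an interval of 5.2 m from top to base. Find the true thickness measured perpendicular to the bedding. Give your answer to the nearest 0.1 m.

Two edge vectors: Shot 1→Shot 2 = (65, -123, 147), Shot 1→Shot 3 = (-341, -222, 482).
Normal n = (Shot 1→Shot 2) × (Shot 1→Shot 3) = (-26652, -81457, -56373).
So ∂z/∂E = −n_x/n_z = −0.47278 and ∂z/∂N = −n_y/n_z = −1.44496.
|∇z| = √(a²+b²) = 1.52034, so dip δ = arctan(1.52034) = 56.67°.
True thickness = vertical thickness × cos δ = 5.2 × cos 56.67° = 2.9 m.

2.9 m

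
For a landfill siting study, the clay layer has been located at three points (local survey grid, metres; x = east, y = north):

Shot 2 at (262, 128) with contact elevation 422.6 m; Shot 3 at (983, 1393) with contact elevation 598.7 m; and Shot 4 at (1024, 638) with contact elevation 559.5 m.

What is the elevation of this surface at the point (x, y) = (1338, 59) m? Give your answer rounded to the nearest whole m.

Let the plane be z = a·x + b·y + c.
Shot 3−Shot 2: 721a + 1265b = 176.1;  Shot 4−Shot 2: 762a + 510b = 136.9.
Solving gives a = 0.13983, b = 0.05951.
Then c = 422.6 − a·262 − b·128 = 378.35.
At (1338, 59): z = 187.1 + 3.5 + 378.35 = 568.9 m.

569 m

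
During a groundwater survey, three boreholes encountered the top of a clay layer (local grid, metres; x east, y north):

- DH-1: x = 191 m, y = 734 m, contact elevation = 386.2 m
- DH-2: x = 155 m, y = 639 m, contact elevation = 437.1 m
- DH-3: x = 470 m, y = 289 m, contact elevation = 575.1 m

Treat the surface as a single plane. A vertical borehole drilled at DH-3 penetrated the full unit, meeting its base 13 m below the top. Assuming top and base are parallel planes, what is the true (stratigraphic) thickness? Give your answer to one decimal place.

Let the plane be z = a·x + b·y + c.
DH-2−DH-1: −36a − 95b = 50.9;  DH-3−DH-1: 279a − 445b = 188.9.
Solving gives a = −0.11064, b = −0.49386.
|∇z| = √(a²+b²) = 0.50610, so dip δ = arctan(0.50610) = 26.84°.
True thickness = vertical thickness × cos δ = 13 × cos 26.84° = 11.6 m.

11.6 m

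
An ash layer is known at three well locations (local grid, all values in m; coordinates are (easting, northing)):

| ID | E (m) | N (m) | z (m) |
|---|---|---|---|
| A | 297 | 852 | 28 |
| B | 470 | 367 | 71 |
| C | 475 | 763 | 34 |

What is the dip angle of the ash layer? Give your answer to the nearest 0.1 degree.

5.4°

Two edge vectors: A→B = (173, -485, 43), A→C = (178, -89, 6).
Normal n = (A→B) × (A→C) = (917, 6616, 70933).
So ∂z/∂E = −n_x/n_z = −0.01293 and ∂z/∂N = −n_y/n_z = −0.09327.
Gradient magnitude |∇z| = √(a² + b²) = √(0.00017 + 0.00870) = 0.09416.
True dip = arctan(0.09416) = 5.4°, dipping toward N (azimuth ≈ 008°).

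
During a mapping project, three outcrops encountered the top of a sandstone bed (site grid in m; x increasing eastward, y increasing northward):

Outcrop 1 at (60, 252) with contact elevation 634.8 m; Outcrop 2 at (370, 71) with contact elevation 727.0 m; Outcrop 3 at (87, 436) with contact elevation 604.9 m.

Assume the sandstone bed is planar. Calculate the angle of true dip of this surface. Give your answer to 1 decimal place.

14.9°

Two edge vectors: Outcrop 1→Outcrop 2 = (310, -181, 92.2), Outcrop 1→Outcrop 3 = (27, 184, -29.9).
Normal n = (Outcrop 1→Outcrop 2) × (Outcrop 1→Outcrop 3) = (-11552.9, 11758.4, 61927).
So ∂z/∂x = −n_x/n_z = 0.18656 and ∂z/∂y = −n_y/n_z = −0.18988.
Gradient magnitude |∇z| = √(a² + b²) = √(0.03480 + 0.03605) = 0.26619.
True dip = arctan(0.26619) = 14.9°, dipping toward NW (azimuth ≈ 316°).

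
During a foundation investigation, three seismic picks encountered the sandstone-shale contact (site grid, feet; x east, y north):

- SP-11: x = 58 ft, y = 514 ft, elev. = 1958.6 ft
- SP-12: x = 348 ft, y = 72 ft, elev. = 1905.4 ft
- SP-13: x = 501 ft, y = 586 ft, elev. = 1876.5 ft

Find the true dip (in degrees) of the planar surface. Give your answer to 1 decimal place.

10.5°

Let the plane be z = a·x + b·y + c.
SP-12−SP-11: 290a − 442b = −53.2;  SP-13−SP-11: 443a + 72b = −82.1.
Solving gives a = −0.18515, b = −0.00111.
Gradient magnitude |∇z| = √(a² + b²) = √(0.03428 + 0.00000) = 0.18515.
True dip = arctan(0.18515) = 10.5°, dipping toward E (azimuth ≈ 090°).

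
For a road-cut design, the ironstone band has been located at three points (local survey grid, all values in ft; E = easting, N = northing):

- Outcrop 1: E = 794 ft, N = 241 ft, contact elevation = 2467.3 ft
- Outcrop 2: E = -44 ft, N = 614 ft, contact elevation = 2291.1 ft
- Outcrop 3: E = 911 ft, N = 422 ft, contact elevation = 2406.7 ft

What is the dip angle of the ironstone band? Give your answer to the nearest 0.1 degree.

20.2°

Let the plane be z = a·E + b·N + c.
Outcrop 2−Outcrop 1: −838a + 373b = −176.2;  Outcrop 3−Outcrop 1: 117a + 181b = −60.6.
Solving gives a = 0.04756, b = −0.36555.
Gradient magnitude |∇z| = √(a² + b²) = √(0.00226 + 0.13362) = 0.36863.
True dip = arctan(0.36863) = 20.2°, dipping toward N (azimuth ≈ 353°).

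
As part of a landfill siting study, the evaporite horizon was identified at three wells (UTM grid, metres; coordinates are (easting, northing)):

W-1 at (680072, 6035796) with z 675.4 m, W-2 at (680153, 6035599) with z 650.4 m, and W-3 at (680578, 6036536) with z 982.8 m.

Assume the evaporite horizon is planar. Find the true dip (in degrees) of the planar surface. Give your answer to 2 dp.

Two edge vectors: W-1→W-2 = (81, -197, -25), W-1→W-3 = (506, 740, 307.4).
Normal n = (W-1→W-2) × (W-1→W-3) = (-42057.8, -37549.4, 159622).
So ∂z/∂E = −n_x/n_z = 0.26348 and ∂z/∂N = −n_y/n_z = 0.23524.
Gradient magnitude |∇z| = √(a² + b²) = √(0.06942 + 0.05534) = 0.35322.
True dip = arctan(0.35322) = 19.45°, dipping toward SW (azimuth ≈ 228°).

19.45°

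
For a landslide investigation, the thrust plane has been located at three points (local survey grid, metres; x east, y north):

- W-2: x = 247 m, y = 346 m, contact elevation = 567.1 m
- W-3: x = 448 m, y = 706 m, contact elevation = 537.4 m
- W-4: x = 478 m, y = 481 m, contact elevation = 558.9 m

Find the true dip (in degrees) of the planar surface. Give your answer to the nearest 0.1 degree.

Two edge vectors: W-2→W-3 = (201, 360, -29.7), W-2→W-4 = (231, 135, -8.2).
Normal n = (W-2→W-3) × (W-2→W-4) = (1057.5, -5212.5, -56025).
So ∂z/∂x = −n_x/n_z = 0.01888 and ∂z/∂y = −n_y/n_z = −0.09304.
Gradient magnitude |∇z| = √(a² + b²) = √(0.00036 + 0.00866) = 0.09493.
True dip = arctan(0.09493) = 5.4°, dipping toward NNW (azimuth ≈ 349°).

5.4°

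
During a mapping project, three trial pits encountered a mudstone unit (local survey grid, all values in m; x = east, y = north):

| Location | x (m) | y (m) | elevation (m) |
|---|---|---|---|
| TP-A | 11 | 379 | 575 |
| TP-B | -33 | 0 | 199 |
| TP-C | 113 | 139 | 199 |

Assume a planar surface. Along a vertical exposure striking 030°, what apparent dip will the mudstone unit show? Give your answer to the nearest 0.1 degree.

Two edge vectors: TP-A→TP-B = (-44, -379, -376), TP-A→TP-C = (102, -240, -376).
Normal n = (TP-A→TP-B) × (TP-A→TP-C) = (52264, -54896, 49218).
So ∂z/∂x = −n_x/n_z = −1.06189 and ∂z/∂y = −n_y/n_z = 1.11536.
Unit vector along 030° is (sin 30°, cos 30°) = (0.5000, 0.8660).
Slope in that direction = a·(0.5000) + b·(0.8660) = 0.43499.
Apparent dip = arctan|0.43499| = 23.5° (true dip is 57.0°, so apparent ≤ true as expected).

23.5°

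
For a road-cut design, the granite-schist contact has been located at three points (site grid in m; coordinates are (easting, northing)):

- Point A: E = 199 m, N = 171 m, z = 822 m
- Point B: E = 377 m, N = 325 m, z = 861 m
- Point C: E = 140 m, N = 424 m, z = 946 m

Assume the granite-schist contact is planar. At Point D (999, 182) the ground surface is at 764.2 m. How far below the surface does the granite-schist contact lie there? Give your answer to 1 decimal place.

Two edge vectors: Point A→Point B = (178, 154, 39), Point A→Point C = (-59, 253, 124).
Normal n = (Point A→Point B) × (Point A→Point C) = (9229, -24373, 54120).
So ∂z/∂E = −n_x/n_z = −0.17053 and ∂z/∂N = −n_y/n_z = 0.45035.
Intercept c from Point A: 822 + 33.94 − 77.01 = 778.93.
At (999, 182): z_contact = −170.36 + 81.96 + 778.93 = 690.53 m.
Depth below ground = 764.2 − 690.53 = 73.7 m.

73.7 m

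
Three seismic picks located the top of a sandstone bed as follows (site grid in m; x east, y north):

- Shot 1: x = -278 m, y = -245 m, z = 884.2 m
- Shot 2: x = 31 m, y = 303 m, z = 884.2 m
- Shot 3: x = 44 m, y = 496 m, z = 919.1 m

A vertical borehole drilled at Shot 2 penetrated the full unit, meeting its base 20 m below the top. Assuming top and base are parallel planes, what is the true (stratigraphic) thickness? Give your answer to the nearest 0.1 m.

Let the plane be z = a·x + b·y + c.
Shot 2−Shot 1: 309a + 548b = 0;  Shot 3−Shot 1: 322a + 741b = 34.9.
Solving gives a = −0.36420, b = 0.20536.
|∇z| = √(a²+b²) = 0.41811, so dip δ = arctan(0.41811) = 22.69°.
True thickness = vertical thickness × cos δ = 20 × cos 22.69° = 18.5 m.

18.5 m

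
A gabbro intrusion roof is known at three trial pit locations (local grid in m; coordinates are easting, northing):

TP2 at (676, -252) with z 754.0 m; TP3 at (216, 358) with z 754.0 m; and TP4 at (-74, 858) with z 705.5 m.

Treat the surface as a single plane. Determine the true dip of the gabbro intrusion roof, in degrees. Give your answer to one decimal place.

34.9°

Let the plane be z = a·easting + b·northing + c.
TP3−TP2: −460a + 610b = 0;  TP4−TP2: −750a + 1110b = −48.5.
Solving gives a = −0.55716, b = −0.42015.
Gradient magnitude |∇z| = √(a² + b²) = √(0.31042 + 0.17653) = 0.69782.
True dip = arctan(0.69782) = 34.9°, dipping toward NE (azimuth ≈ 053°).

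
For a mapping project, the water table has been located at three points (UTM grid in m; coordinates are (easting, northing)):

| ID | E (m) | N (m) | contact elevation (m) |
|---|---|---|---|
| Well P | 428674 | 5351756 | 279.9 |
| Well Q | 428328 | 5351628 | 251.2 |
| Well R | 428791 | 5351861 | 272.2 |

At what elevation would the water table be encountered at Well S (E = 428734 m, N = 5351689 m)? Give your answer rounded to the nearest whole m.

Two edge vectors: Well P→Well Q = (-346, -128, -28.7), Well P→Well R = (117, 105, -7.7).
Normal n = (Well P→Well Q) × (Well P→Well R) = (3999.1, -6022.1, -21354).
So ∂z/∂E = −n_x/n_z = 0.18727639 and ∂z/∂N = −n_y/n_z = −0.28201274.
Intercept c from Well P: 279.9 − 80280.52 + 1509263.36 = 1429262.74.
At (428734, 5351689): z = 80291.8 − 1509244.5 + 1429262.74 = 310.0 m.

310 m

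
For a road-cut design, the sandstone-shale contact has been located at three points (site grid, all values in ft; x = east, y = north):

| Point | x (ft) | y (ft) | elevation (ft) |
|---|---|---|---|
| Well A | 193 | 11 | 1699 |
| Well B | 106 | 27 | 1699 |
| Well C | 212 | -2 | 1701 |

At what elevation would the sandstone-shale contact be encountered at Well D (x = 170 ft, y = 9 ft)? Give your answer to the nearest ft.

1700 ft

Let the plane be z = a·x + b·y + c.
Well B−Well A: −87a + 16b = 0;  Well C−Well A: 19a − 13b = 2.
Solving gives a = −0.03869, b = −0.21040.
Then c = 1699 − a·193 − b·11 = 1708.78.
At (170, 9): z = −6.6 − 1.9 + 1708.78 = 1700.3 ft.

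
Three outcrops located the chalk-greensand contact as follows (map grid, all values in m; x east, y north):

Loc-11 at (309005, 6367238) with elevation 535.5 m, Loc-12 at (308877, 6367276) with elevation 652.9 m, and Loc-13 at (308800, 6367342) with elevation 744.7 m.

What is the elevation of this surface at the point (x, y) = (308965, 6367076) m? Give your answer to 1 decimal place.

Let the plane be z = a·x + b·y + c.
Loc-12−Loc-11: −128a + 38b = 117.4;  Loc-13−Loc-11: −205a + 104b = 209.2.
Solving gives a = −0.771459616, b = 0.490872872.
Then c = 535.5 − a·309005 − b·6367238 = −2886584.03.
At (308965, 6367076): z = −238354.0 + 3125424.9 − 2886584.03 = 486.8 m.

486.8 m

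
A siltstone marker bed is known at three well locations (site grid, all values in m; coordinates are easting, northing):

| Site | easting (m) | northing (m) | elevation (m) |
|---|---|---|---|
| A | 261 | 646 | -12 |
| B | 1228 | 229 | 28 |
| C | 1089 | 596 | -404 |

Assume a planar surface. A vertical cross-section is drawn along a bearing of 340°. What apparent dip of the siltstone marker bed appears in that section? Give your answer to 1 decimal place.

Let the plane be z = a·easting + b·northing + c.
B−A: 967a − 417b = 40;  C−A: 828a − 50b = −392.
Solving gives a = −0.55726, b = −1.38817.
Unit vector along 340° is (sin 340°, cos 340°) = (-0.3420, 0.9397).
Slope in that direction = a·(-0.3420) + b·(0.9397) = −1.11386.
Apparent dip = arctan|1.11386| = 48.1° (true dip is 56.2°, so apparent ≤ true as expected).

48.1°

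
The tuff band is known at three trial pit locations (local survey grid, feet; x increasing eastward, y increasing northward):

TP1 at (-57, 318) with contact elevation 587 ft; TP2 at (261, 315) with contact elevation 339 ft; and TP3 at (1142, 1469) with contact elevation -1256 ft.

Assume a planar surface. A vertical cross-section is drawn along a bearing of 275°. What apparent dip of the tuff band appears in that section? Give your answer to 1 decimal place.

35.6°

Two edge vectors: TP1→TP2 = (318, -3, -248), TP1→TP3 = (1199, 1151, -1843).
Normal n = (TP1→TP2) × (TP1→TP3) = (290977, 288722, 369615).
So ∂z/∂x = −n_x/n_z = −0.78724 and ∂z/∂y = −n_y/n_z = −0.78114.
Unit vector along 275° is (sin 275°, cos 275°) = (-0.9962, 0.0872).
Slope in that direction = a·(-0.9962) + b·(0.0872) = 0.71617.
Apparent dip = arctan|0.71617| = 35.6° (true dip is 48.0°, so apparent ≤ true as expected).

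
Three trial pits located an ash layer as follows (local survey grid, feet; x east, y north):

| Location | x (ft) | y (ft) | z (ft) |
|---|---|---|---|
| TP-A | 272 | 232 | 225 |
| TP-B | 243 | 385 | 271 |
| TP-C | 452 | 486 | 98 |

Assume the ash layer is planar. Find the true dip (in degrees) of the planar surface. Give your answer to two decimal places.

Let the plane be z = a·x + b·y + c.
TP-B−TP-A: −29a + 153b = 46;  TP-C−TP-A: 180a + 254b = −127.
Solving gives a = −0.89139, b = 0.13170.
Gradient magnitude |∇z| = √(a² + b²) = √(0.79458 + 0.01734) = 0.90107.
True dip = arctan(0.90107) = 42.02°, dipping toward E (azimuth ≈ 098°).

42.02°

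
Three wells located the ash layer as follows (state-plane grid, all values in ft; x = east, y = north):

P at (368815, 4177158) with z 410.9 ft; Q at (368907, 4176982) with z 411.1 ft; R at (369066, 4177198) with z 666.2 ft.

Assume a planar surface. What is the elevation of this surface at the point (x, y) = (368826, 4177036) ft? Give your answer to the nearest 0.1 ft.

361.5 ft

Two edge vectors: P→Q = (92, -176, 0.2), P→R = (251, 40, 255.3).
Normal n = (P→Q) × (P→R) = (-44940.8, -23437.4, 47856).
So ∂z/∂x = −n_x/n_z = 0.939083918 and ∂z/∂y = −n_y/n_z = 0.489748412.
Intercept c from P: 410.9 − 346348.24 − 2045756.50 = −2391693.83.
At (368826, 4177036): z = 346358.6 + 2045696.7 − 2391693.83 = 361.5 ft.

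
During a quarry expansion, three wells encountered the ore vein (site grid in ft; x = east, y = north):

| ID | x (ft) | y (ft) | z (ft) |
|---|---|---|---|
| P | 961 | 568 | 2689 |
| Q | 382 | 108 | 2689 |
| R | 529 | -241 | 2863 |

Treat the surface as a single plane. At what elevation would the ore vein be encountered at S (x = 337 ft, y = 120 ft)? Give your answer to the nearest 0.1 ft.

2671.2 ft

Let the plane be z = a·x + b·y + c.
Q−P: −579a − 460b = 0;  R−P: −432a − 809b = 174.
Solving gives a = 0.29678, b = −0.37356.
Then c = 2689 − a·961 − b·568 = 2615.97.
At (337, 120): z = 100.0 − 44.8 + 2615.97 = 2671.2 ft.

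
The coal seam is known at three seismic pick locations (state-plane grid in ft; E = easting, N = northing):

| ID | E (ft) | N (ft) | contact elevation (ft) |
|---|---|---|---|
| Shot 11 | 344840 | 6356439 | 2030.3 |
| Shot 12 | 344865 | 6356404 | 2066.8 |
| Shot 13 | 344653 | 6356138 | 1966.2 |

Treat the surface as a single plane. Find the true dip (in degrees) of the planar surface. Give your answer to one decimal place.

Let the plane be z = a·E + b·N + c.
Shot 12−Shot 11: 25a − 35b = 36.5;  Shot 13−Shot 11: −187a − 301b = −64.1.
Solving gives a = 0.94030, b = −0.37122.
Gradient magnitude |∇z| = √(a² + b²) = √(0.88416 + 0.13780) = 1.01092.
True dip = arctan(1.01092) = 45.3°, dipping toward WNW (azimuth ≈ 292°).

45.3°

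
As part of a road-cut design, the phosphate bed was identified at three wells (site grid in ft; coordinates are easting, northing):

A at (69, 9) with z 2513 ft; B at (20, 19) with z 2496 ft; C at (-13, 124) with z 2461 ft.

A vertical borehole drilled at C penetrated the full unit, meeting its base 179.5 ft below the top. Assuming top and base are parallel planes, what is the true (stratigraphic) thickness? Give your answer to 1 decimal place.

167.7 ft

Let the plane be z = a·easting + b·northing + c.
B−A: −49a + 10b = −17;  C−A: −82a + 115b = −52.
Solving gives a = 0.29803, b = −0.23967.
|∇z| = √(a²+b²) = 0.38244, so dip δ = arctan(0.38244) = 20.93°.
True thickness = vertical thickness × cos δ = 179.5 × cos 20.93° = 167.7 ft.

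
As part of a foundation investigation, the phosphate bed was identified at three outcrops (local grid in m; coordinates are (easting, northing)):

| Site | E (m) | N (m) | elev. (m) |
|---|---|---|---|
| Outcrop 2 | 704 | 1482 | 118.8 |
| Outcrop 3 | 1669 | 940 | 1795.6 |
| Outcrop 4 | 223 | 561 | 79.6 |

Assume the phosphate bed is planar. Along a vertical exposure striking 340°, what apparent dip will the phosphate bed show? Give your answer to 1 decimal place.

Two edge vectors: Outcrop 2→Outcrop 3 = (965, -542, 1676.8), Outcrop 2→Outcrop 4 = (-481, -921, -39.2).
Normal n = (Outcrop 2→Outcrop 3) × (Outcrop 2→Outcrop 4) = (1565579.2, -768712.8, -1149467).
So ∂z/∂E = −n_x/n_z = 1.36200 and ∂z/∂N = −n_y/n_z = −0.66876.
Unit vector along 340° is (sin 340°, cos 340°) = (-0.3420, 0.9397).
Slope in that direction = a·(-0.3420) + b·(0.9397) = −1.09426.
Apparent dip = arctan|1.09426| = 47.6° (true dip is 56.6°, so apparent ≤ true as expected).

47.6°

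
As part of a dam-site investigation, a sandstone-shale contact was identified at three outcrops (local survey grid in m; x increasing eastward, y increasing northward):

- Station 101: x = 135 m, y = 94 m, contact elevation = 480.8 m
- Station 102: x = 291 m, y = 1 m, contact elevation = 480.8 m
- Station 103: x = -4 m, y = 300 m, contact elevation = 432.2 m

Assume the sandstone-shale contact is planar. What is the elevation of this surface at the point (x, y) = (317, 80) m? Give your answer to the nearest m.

444 m

Let the plane be z = a·x + b·y + c.
Station 102−Station 101: 156a − 93b = 0;  Station 103−Station 101: −139a + 206b = −48.6.
Solving gives a = −0.23530, b = −0.39469.
Then c = 480.8 − a·135 − b·94 = 549.67.
At (317, 80): z = −74.6 − 31.6 + 549.67 = 443.5 m.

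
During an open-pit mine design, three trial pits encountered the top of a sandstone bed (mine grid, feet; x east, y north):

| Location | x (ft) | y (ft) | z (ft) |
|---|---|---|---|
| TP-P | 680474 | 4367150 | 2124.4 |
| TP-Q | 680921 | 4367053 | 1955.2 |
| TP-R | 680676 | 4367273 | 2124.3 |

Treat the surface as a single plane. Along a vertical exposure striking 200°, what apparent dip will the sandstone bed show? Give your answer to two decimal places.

18.50°

Two edge vectors: TP-P→TP-Q = (447, -97, -169.2), TP-P→TP-R = (202, 123, -0.1).
Normal n = (TP-P→TP-Q) × (TP-P→TP-R) = (20821.3, -34133.7, 74575).
So ∂z/∂x = −n_x/n_z = −0.27920 and ∂z/∂y = −n_y/n_z = 0.45771.
Unit vector along 200° is (sin 200°, cos 200°) = (-0.3420, -0.9397).
Slope in that direction = a·(-0.3420) + b·(-0.9397) = −0.33461.
Apparent dip = arctan|0.33461| = 18.50° (true dip is 28.2°, so apparent ≤ true as expected).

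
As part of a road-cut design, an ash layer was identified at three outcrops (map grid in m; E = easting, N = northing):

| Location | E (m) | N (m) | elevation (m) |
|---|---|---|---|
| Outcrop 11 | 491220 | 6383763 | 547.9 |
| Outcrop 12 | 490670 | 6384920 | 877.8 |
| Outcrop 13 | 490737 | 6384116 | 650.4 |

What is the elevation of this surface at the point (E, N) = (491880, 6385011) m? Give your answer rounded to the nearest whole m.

Let the plane be z = a·E + b·N + c.
Outcrop 12−Outcrop 11: −550a + 1157b = 329.9;  Outcrop 13−Outcrop 11: −483a + 353b = 102.5.
Solving gives a = −0.00586211, b = 0.28234731.
Then c = 547.9 − a·491220 − b·6383763 = −1799010.84.
At (491880, 6385011): z = −2883.5 + 1802790.7 − 1799010.84 = 896.4 m.

896 m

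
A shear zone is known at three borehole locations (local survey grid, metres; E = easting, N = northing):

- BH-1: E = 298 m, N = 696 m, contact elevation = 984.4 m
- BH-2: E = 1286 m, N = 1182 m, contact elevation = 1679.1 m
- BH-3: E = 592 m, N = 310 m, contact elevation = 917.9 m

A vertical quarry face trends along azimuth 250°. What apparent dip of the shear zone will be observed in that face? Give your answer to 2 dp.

30.91°

Two edge vectors: BH-1→BH-2 = (988, 486, 694.7), BH-1→BH-3 = (294, -386, -66.5).
Normal n = (BH-1→BH-2) × (BH-1→BH-3) = (235835.2, 269943.8, -524252).
So ∂z/∂E = −n_x/n_z = 0.44985 and ∂z/∂N = −n_y/n_z = 0.51491.
Unit vector along 250° is (sin 250°, cos 250°) = (-0.9397, -0.3420).
Slope in that direction = a·(-0.9397) + b·(-0.3420) = −0.59883.
Apparent dip = arctan|0.59883| = 30.91° (true dip is 34.4°, so apparent ≤ true as expected).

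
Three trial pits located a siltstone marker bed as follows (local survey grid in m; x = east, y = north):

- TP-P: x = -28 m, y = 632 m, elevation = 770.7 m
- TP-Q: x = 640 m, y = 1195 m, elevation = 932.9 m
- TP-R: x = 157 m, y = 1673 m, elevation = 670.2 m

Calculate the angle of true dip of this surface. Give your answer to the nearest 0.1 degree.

22.5°

Let the plane be z = a·x + b·y + c.
TP-Q−TP-P: 668a + 563b = 162.2;  TP-R−TP-P: 185a + 1041b = −100.5.
Solving gives a = 0.38129, b = −0.16430.
Gradient magnitude |∇z| = √(a² + b²) = √(0.14538 + 0.02700) = 0.41518.
True dip = arctan(0.41518) = 22.5°, dipping toward WNW (azimuth ≈ 293°).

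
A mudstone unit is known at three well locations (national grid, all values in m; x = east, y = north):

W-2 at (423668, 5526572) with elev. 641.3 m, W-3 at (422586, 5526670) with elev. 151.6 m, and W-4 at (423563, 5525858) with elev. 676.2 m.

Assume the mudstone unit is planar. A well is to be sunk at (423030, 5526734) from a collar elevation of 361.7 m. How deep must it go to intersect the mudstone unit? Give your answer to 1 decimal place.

21.0 m

Let the plane be z = a·x + b·y + c.
W-3−W-2: −1082a + 98b = −489.7;  W-4−W-2: −105a − 714b = 34.9.
Solving gives a = 0.442269793, b = −0.113919227.
Then c = 641.3 − a·423668 − b·5526572 = 442848.55.
At (423030, 5526734): z_contact = 187093.39 − 629601.27 + 442848.55 = 340.68 m.
Depth below ground = 361.7 − 340.68 = 21.0 m.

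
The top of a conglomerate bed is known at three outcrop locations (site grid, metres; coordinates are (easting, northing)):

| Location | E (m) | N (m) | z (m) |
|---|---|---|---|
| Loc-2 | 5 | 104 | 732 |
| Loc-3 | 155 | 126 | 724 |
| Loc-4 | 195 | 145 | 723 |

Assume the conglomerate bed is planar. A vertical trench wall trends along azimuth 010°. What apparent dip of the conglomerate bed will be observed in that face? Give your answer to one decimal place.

Two edge vectors: Loc-2→Loc-3 = (150, 22, -8), Loc-2→Loc-4 = (190, 41, -9).
Normal n = (Loc-2→Loc-3) × (Loc-2→Loc-4) = (130, -170, 1970).
So ∂z/∂E = −n_x/n_z = −0.06599 and ∂z/∂N = −n_y/n_z = 0.08629.
Unit vector along 010° is (sin 10°, cos 10°) = (0.1736, 0.9848).
Slope in that direction = a·(0.1736) + b·(0.9848) = 0.07352.
Apparent dip = arctan|0.07352| = 4.2° (true dip is 6.2°, so apparent ≤ true as expected).

4.2°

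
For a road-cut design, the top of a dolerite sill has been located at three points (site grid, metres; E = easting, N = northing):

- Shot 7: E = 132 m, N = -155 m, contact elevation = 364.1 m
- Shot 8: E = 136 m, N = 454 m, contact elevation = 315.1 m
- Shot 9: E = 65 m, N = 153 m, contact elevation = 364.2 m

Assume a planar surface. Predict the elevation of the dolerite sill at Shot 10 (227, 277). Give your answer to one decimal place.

Two edge vectors: Shot 7→Shot 8 = (4, 609, -49), Shot 7→Shot 9 = (-67, 308, 0.1).
Normal n = (Shot 7→Shot 8) × (Shot 7→Shot 9) = (15152.9, 3282.6, 42035).
So ∂z/∂E = −n_x/n_z = −0.36048 and ∂z/∂N = −n_y/n_z = −0.07809.
Intercept c from Shot 7: 364.1 + 47.58 − 12.10 = 399.58.
At (227, 277): z = −81.8 − 21.6 + 399.58 = 296.1 m.

296.1 m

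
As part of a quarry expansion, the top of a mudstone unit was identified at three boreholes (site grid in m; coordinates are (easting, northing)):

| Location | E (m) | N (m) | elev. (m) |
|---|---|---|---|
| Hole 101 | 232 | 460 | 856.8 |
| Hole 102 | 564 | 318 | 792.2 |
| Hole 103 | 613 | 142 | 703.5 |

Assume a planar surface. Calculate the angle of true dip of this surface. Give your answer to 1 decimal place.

Two edge vectors: Hole 101→Hole 102 = (332, -142, -64.6), Hole 101→Hole 103 = (381, -318, -153.3).
Normal n = (Hole 101→Hole 102) × (Hole 101→Hole 103) = (1225.8, 26283, -51474).
So ∂z/∂E = −n_x/n_z = 0.02381 and ∂z/∂N = −n_y/n_z = 0.51061.
Gradient magnitude |∇z| = √(a² + b²) = √(0.00057 + 0.26072) = 0.51116.
True dip = arctan(0.51116) = 27.1°, dipping toward S (azimuth ≈ 183°).

27.1°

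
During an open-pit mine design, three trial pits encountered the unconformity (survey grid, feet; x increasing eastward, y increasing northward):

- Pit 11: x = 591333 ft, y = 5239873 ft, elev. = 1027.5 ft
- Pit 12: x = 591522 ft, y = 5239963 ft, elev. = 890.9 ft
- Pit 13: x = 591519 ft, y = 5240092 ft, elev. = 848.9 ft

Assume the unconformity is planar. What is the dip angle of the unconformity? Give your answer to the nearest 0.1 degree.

Let the plane be z = a·x + b·y + c.
Pit 12−Pit 11: 189a + 90b = −136.6;  Pit 13−Pit 11: 186a + 219b = −178.6.
Solving gives a = −0.56149, b = −0.33864.
Gradient magnitude |∇z| = √(a² + b²) = √(0.31528 + 0.11468) = 0.65571.
True dip = arctan(0.65571) = 33.3°, dipping toward ENE (azimuth ≈ 059°).

33.3°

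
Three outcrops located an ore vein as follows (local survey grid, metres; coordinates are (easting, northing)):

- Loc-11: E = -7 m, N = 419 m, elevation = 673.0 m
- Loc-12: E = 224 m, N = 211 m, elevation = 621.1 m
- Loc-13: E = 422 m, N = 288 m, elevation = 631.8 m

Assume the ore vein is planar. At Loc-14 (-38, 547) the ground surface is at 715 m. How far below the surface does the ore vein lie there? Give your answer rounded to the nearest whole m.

13 m

Two edge vectors: Loc-11→Loc-12 = (231, -208, -51.9), Loc-11→Loc-13 = (429, -131, -41.2).
Normal n = (Loc-11→Loc-12) × (Loc-11→Loc-13) = (1770.7, -12747.9, 58971).
So ∂z/∂E = −n_x/n_z = −0.03003 and ∂z/∂N = −n_y/n_z = 0.21617.
Intercept c from Loc-11: 673 − 0.21 − 90.58 = 582.21.
At (-38, 547): z_contact = 1.1 + 118.2 + 582.21 = 701.6 m.
Depth below ground = 715 − 701.6 = 13 m.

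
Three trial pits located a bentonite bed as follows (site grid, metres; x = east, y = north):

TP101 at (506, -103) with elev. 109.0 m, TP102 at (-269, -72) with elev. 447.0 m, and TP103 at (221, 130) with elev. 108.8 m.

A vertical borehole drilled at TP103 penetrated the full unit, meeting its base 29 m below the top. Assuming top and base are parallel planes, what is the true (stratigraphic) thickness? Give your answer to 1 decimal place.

Let the plane be z = a·x + b·y + c.
TP102−TP101: −775a + 31b = 338;  TP103−TP101: −285a + 233b = −0.2.
Solving gives a = −0.45860, b = −0.56181.
|∇z| = √(a²+b²) = 0.72522, so dip δ = arctan(0.72522) = 35.95°.
True thickness = vertical thickness × cos δ = 29 × cos 35.95° = 23.5 m.

23.5 m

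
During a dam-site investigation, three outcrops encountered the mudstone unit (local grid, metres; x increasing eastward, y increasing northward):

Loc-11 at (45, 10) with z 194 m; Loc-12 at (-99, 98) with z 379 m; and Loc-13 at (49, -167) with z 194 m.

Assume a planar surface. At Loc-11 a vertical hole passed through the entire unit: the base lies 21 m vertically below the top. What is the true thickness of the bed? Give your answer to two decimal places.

Let the plane be z = a·x + b·y + c.
Loc-12−Loc-11: −144a + 88b = 185;  Loc-13−Loc-11: 4a − 177b = 0.
Solving gives a = −1.30271, b = −0.02944.
|∇z| = √(a²+b²) = 1.30305, so dip δ = arctan(1.30305) = 52.50°.
True thickness = vertical thickness × cos δ = 21 × cos 52.50° = 12.79 m.

12.79 m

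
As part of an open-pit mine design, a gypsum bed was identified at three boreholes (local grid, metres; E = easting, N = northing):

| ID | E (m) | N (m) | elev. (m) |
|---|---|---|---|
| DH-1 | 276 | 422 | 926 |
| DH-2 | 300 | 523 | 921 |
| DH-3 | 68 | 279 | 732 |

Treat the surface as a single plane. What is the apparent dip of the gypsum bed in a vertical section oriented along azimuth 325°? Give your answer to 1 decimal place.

42.9°

Let the plane be z = a·E + b·N + c.
DH-2−DH-1: 24a + 101b = −5;  DH-3−DH-1: −208a − 143b = −194.
Solving gives a = 1.15550, b = −0.32408.
Unit vector along 325° is (sin 325°, cos 325°) = (-0.5736, 0.8192).
Slope in that direction = a·(-0.5736) + b·(0.8192) = −0.92823.
Apparent dip = arctan|0.92823| = 42.9° (true dip is 50.2°, so apparent ≤ true as expected).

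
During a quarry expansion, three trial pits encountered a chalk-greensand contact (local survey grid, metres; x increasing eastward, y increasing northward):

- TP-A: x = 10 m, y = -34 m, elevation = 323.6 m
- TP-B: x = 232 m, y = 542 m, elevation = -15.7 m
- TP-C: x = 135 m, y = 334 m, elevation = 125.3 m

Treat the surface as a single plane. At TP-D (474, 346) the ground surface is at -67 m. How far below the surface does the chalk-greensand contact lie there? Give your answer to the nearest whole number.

Let the plane be z = a·x + b·y + c.
TP-B−TP-A: 222a + 576b = −339.3;  TP-C−TP-A: 125a + 368b = −198.3.
Solving gives a = −1.09752, b = −0.16606.
Then c = 323.6 − a·10 − b·-34 = 328.93.
At (474, 346): z_contact = −520.2 − 57.5 + 328.93 = -248.8 m.
Depth below ground = -67 − (-248.8) = 182 m.

182 m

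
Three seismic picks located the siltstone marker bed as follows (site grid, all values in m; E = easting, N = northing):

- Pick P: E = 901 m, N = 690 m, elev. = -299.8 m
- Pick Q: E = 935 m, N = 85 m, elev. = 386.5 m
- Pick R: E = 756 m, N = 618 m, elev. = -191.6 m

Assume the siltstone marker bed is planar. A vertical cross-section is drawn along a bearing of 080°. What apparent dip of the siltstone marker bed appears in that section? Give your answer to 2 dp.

Two edge vectors: Pick P→Pick Q = (34, -605, 686.3), Pick P→Pick R = (-145, -72, 108.2).
Normal n = (Pick P→Pick Q) × (Pick P→Pick R) = (-16047.4, -103192.3, -90173).
So ∂z/∂E = −n_x/n_z = −0.17796 and ∂z/∂N = −n_y/n_z = −1.14438.
Unit vector along 080° is (sin 80°, cos 80°) = (0.9848, 0.1736).
Slope in that direction = a·(0.9848) + b·(0.1736) = −0.37398.
Apparent dip = arctan|0.37398| = 20.50° (true dip is 49.2°, so apparent ≤ true as expected).

20.50°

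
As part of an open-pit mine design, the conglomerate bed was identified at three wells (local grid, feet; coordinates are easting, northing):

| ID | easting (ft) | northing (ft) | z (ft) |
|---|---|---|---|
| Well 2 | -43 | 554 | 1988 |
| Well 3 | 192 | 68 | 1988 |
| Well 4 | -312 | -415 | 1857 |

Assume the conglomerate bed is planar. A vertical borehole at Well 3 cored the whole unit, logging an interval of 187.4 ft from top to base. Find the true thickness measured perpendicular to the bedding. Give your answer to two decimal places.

183.86 ft

Two edge vectors: Well 2→Well 3 = (235, -486, 0), Well 2→Well 4 = (-269, -969, -131).
Normal n = (Well 2→Well 3) × (Well 2→Well 4) = (63666, 30785, -358449).
So ∂z/∂easting = −n_x/n_z = 0.17762 and ∂z/∂northing = −n_y/n_z = 0.08588.
|∇z| = √(a²+b²) = 0.19729, so dip δ = arctan(0.19729) = 11.16°.
True thickness = vertical thickness × cos δ = 187.4 × cos 11.16° = 183.86 ft.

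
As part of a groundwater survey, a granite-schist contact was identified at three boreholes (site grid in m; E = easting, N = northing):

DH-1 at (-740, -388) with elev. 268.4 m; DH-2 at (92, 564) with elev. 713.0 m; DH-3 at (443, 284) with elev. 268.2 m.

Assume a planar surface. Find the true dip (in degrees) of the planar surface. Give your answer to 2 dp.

Two edge vectors: DH-1→DH-2 = (832, 952, 444.6), DH-1→DH-3 = (1183, 672, -0.2).
Normal n = (DH-1→DH-2) × (DH-1→DH-3) = (-298961.6, 526128.2, -567112).
So ∂z/∂E = −n_x/n_z = −0.52717 and ∂z/∂N = −n_y/n_z = 0.92773.
Gradient magnitude |∇z| = √(a² + b²) = √(0.27790 + 0.86069) = 1.06705.
True dip = arctan(1.06705) = 46.86°, dipping toward SSE (azimuth ≈ 150°).

46.86°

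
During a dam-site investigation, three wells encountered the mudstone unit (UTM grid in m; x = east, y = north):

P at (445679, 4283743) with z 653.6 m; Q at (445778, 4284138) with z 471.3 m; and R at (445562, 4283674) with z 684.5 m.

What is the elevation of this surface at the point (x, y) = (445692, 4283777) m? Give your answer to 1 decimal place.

Let the plane be z = a·x + b·y + c.
Q−P: 99a + 395b = −182.3;  R−P: −117a − 69b = 30.9.
Solving gives a = 0.009475929, b = −0.463893967.
Then c = 653.6 − a·445679 − b·4283743 = 1983632.91.
At (445692, 4283777): z = 4223.3 − 1987218.3 + 1983632.91 = 638.0 m.

638.0 m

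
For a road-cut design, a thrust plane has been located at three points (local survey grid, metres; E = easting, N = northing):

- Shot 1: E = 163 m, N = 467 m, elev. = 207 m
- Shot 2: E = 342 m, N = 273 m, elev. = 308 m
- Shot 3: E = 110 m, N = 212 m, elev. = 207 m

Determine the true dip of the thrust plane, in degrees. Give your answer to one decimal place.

Two edge vectors: Shot 1→Shot 2 = (179, -194, 101), Shot 1→Shot 3 = (-53, -255, 0).
Normal n = (Shot 1→Shot 2) × (Shot 1→Shot 3) = (25755, -5353, -55927).
So ∂z/∂E = −n_x/n_z = 0.46051 and ∂z/∂N = −n_y/n_z = −0.09571.
Gradient magnitude |∇z| = √(a² + b²) = √(0.21207 + 0.00916) = 0.47035.
True dip = arctan(0.47035) = 25.2°, dipping toward WNW (azimuth ≈ 282°).

25.2°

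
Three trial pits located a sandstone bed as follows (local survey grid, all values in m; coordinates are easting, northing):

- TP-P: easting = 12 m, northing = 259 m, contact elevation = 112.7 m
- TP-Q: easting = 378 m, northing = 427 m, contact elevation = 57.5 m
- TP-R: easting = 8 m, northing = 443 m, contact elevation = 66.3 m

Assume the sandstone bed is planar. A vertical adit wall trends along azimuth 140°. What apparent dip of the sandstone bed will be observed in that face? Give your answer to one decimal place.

Let the plane be z = a·easting + b·northing + c.
TP-Q−TP-P: 366a + 168b = −55.2;  TP-R−TP-P: −4a + 184b = −46.4.
Solving gives a = −0.03472, b = −0.25293.
Unit vector along 140° is (sin 140°, cos 140°) = (0.6428, -0.7660).
Slope in that direction = a·(0.6428) + b·(-0.7660) = 0.17144.
Apparent dip = arctan|0.17144| = 9.7° (true dip is 14.3°, so apparent ≤ true as expected).

9.7°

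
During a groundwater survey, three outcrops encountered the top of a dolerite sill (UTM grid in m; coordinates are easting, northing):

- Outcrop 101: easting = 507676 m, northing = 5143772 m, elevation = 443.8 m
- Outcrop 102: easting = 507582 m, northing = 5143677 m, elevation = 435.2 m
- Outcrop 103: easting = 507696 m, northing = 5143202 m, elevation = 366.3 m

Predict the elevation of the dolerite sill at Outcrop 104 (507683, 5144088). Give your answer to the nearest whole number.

Two edge vectors: Outcrop 101→Outcrop 102 = (-94, -95, -8.6), Outcrop 101→Outcrop 103 = (20, -570, -77.5).
Normal n = (Outcrop 101→Outcrop 102) × (Outcrop 101→Outcrop 103) = (2460.5, -7457, 55480).
So ∂z/∂easting = −n_x/n_z = −0.04434932 and ∂z/∂northing = −n_y/n_z = 0.13440880.
Intercept c from Outcrop 101: 443.8 + 22515.08 − 691368.20 = −668409.32.
At (507683, 5144088): z = −22515.4 + 691410.7 − 668409.32 = 486.0 m.

486 m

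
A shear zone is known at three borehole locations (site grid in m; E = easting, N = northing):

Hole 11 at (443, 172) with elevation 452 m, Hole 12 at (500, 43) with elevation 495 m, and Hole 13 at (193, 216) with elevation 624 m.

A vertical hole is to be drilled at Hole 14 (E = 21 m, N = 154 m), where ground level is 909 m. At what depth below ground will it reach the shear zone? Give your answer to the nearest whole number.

Let the plane be z = a·E + b·N + c.
Hole 12−Hole 11: 57a − 129b = 43;  Hole 13−Hole 11: −250a + 44b = 172.
Solving gives a = −0.80963, b = −0.69108.
Then c = 452 − a·443 − b·172 = 929.53.
At (21, 154): z_contact = −17.0 − 106.4 + 929.53 = 806.1 m.
Depth below ground = 909 − 806.1 = 103 m.

103 m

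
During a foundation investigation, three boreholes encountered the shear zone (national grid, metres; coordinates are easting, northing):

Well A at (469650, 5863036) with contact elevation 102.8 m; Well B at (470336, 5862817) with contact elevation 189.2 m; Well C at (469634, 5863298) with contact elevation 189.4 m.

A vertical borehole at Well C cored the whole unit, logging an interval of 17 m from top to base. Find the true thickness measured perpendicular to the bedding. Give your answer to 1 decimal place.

15.7 m

Two edge vectors: Well A→Well B = (686, -219, 86.4), Well A→Well C = (-16, 262, 86.6).
Normal n = (Well A→Well B) × (Well A→Well C) = (-41602.2, -60790, 176228).
So ∂z/∂easting = −n_x/n_z = 0.23607 and ∂z/∂northing = −n_y/n_z = 0.34495.
|∇z| = √(a²+b²) = 0.41800, so dip δ = arctan(0.41800) = 22.68°.
True thickness = vertical thickness × cos δ = 17 × cos 22.68° = 15.7 m.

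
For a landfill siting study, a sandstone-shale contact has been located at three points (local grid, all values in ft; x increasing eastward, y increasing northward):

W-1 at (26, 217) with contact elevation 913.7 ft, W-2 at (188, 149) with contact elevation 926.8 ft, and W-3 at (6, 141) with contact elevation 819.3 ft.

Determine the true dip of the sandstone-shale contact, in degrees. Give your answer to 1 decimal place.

50.8°

Let the plane be z = a·x + b·y + c.
W-2−W-1: 162a − 68b = 13.1;  W-3−W-1: −20a − 76b = −94.4.
Solving gives a = 0.54233, b = 1.09939.
Gradient magnitude |∇z| = √(a² + b²) = √(0.29413 + 1.20865) = 1.22588.
True dip = arctan(1.22588) = 50.8°, dipping toward SSW (azimuth ≈ 206°).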